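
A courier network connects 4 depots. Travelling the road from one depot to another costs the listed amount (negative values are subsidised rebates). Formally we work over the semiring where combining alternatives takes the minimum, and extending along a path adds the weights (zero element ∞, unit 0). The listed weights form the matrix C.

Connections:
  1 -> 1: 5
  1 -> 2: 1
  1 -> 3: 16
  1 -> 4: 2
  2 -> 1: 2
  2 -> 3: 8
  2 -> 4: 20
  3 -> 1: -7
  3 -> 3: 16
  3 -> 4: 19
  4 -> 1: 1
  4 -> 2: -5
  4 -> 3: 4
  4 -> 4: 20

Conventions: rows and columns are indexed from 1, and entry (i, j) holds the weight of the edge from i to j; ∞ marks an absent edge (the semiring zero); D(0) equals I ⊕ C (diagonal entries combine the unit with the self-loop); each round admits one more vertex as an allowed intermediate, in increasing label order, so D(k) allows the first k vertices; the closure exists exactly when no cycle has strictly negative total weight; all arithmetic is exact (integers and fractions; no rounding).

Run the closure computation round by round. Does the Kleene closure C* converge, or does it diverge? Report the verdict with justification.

D(0):
  [0, 1, 16, 2]
  [2, 0, 8, 20]
  [-7, ∞, 0, 19]
  [1, -5, 4, 0]
D(1):
  [0, 1, 16, 2]
  [2, 0, 8, 4]
  [-7, -6, 0, -5]
  [1, -5, 4, 0]
Detection: at round 2, diagonal entry (4, 4) turns strictly negative.
Key observation: the cycle 4->2->1->4 has total weight (-5) + 2 + 2, which is strictly negative.
Answer: DIVERGES — negative cycle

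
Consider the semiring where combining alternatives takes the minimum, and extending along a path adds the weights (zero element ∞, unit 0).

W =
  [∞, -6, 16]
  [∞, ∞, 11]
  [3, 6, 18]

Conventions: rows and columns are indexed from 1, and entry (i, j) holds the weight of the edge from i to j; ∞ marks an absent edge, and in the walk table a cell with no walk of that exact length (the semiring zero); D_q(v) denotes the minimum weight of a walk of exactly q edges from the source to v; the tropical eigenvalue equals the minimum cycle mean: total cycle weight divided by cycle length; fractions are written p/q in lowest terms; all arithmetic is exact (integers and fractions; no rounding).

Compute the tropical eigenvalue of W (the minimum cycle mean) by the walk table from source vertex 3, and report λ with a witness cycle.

q=0: [∞, ∞, 0]
q=1: [3, 6, 18]
q=2: [21, -3, 17]
q=3: [20, 15, 8]
Optimal cycle mean attained by: cycle 1->2->3->1, total (-6) + 11 + 3, length 3.
Answer: λ = 8/3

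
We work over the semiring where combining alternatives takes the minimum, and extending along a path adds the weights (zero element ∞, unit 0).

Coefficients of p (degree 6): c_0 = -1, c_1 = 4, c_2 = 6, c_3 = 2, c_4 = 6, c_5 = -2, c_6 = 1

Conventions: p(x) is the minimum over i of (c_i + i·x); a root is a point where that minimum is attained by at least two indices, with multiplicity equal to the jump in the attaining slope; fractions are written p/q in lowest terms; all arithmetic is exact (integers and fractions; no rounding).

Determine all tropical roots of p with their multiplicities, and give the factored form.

hull edge (i=0, c=-1) to (i=5, c=-2): slope -1/5, span 5
hull edge (i=5, c=-2) to (i=6, c=1): slope 3, span 1
Factored form: p(x) = 1 ⊗ (x ⊕ (-3)) ⊗ (x ⊕ 1/5) ⊗ (x ⊕ 1/5) ⊗ (x ⊕ 1/5) ⊗ (x ⊕ 1/5) ⊗ (x ⊕ 1/5)
Answer: roots = -3 (mult 1), 1/5 (mult 5)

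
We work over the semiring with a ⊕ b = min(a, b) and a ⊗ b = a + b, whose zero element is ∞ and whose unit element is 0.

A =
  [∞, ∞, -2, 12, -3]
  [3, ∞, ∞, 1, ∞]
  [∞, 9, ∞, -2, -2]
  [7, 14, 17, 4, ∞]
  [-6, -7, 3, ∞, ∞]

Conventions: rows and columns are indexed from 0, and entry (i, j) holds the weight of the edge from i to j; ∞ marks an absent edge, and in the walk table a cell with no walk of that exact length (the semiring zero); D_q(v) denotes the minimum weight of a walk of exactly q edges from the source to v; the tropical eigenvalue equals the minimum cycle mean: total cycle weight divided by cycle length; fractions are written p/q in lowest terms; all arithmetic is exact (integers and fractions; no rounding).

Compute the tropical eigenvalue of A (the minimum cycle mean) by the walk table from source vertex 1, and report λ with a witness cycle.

q=0: [∞, 0, ∞, ∞, ∞]
q=1: [3, ∞, ∞, 1, ∞]
q=2: [8, 15, 1, 5, 0]
q=3: [-6, -7, 3, -1, -1]
q=4: [-7, -8, -8, -6, -9]
q=5: [-15, -16, -9, -10, -10]
Optimal cycle mean attained by: cycle 0->4->0, total (-3) + (-6), length 2.
Answer: λ = -9/2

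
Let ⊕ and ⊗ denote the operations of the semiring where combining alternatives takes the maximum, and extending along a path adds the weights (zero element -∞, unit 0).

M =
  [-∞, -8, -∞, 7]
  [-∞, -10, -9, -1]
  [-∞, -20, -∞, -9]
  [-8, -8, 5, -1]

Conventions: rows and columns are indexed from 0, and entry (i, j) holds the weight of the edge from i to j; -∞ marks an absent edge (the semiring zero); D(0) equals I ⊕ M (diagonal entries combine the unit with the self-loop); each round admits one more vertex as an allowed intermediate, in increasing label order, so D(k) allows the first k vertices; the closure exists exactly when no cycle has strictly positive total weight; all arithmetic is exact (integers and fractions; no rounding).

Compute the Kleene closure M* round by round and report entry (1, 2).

D(0):
  [0, -8, -∞, 7]
  [-∞, 0, -9, -1]
  [-∞, -20, 0, -9]
  [-8, -8, 5, 0]
D(1):
  [0, -8, -∞, 7]
  [-∞, 0, -9, -1]
  [-∞, -20, 0, -9]
  [-8, -8, 5, 0]
D(2):
  [0, -8, -17, 7]
  [-∞, 0, -9, -1]
  [-∞, -20, 0, -9]
  [-8, -8, 5, 0]
D(3):
  [0, -8, -17, 7]
  [-∞, 0, -9, -1]
  [-∞, -20, 0, -9]
  [-8, -8, 5, 0]
D(4):
  [0, -1, 12, 7]
  [-9, 0, 4, -1]
  [-17, -17, 0, -9]
  [-8, -8, 5, 0]
Answer: M*[1][2] = 4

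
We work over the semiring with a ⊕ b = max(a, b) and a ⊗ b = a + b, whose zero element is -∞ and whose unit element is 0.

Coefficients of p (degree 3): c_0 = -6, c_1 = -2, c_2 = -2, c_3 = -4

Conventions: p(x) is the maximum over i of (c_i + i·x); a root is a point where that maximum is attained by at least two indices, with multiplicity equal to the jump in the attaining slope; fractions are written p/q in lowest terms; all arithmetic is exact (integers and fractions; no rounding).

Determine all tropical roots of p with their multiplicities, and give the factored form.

hull edge (i=0, c=-6) to (i=1, c=-2): slope 4, span 1
hull edge (i=1, c=-2) to (i=2, c=-2): slope 0, span 1
hull edge (i=2, c=-2) to (i=3, c=-4): slope -2, span 1
Factored form: p(x) = -4 ⊗ (x ⊕ (-4)) ⊗ (x ⊕ 0) ⊗ (x ⊕ 2)
Answer: roots = -4 (mult 1), 0 (mult 1), 2 (mult 1)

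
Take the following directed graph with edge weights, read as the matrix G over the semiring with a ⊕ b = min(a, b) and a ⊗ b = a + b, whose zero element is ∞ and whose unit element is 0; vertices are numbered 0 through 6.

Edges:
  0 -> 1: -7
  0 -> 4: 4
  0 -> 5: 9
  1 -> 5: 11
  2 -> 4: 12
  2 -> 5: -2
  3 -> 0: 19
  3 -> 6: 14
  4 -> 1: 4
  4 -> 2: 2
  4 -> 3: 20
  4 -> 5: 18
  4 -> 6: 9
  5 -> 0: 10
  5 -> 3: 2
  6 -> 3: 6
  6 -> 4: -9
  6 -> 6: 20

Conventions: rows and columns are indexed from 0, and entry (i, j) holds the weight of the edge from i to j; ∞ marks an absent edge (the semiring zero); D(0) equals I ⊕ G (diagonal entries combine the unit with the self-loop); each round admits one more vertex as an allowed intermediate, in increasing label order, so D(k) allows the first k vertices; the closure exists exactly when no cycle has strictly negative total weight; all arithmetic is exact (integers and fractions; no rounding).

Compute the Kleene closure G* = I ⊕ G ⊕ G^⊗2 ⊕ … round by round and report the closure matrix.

D(0):
  [0, -7, ∞, ∞, 4, 9, ∞]
  [∞, 0, ∞, ∞, ∞, 11, ∞]
  [∞, ∞, 0, ∞, 12, -2, ∞]
  [19, ∞, ∞, 0, ∞, ∞, 14]
  [∞, 4, 2, 20, 0, 18, 9]
  [10, ∞, ∞, 2, ∞, 0, ∞]
  [∞, ∞, ∞, 6, -9, ∞, 0]
D(1):
  [0, -7, ∞, ∞, 4, 9, ∞]
  [∞, 0, ∞, ∞, ∞, 11, ∞]
  [∞, ∞, 0, ∞, 12, -2, ∞]
  [19, 12, ∞, 0, 23, 28, 14]
  [∞, 4, 2, 20, 0, 18, 9]
  [10, 3, ∞, 2, 14, 0, ∞]
  [∞, ∞, ∞, 6, -9, ∞, 0]
D(2):
  [0, -7, ∞, ∞, 4, 4, ∞]
  [∞, 0, ∞, ∞, ∞, 11, ∞]
  [∞, ∞, 0, ∞, 12, -2, ∞]
  [19, 12, ∞, 0, 23, 23, 14]
  [∞, 4, 2, 20, 0, 15, 9]
  [10, 3, ∞, 2, 14, 0, ∞]
  [∞, ∞, ∞, 6, -9, ∞, 0]
D(3):
  [0, -7, ∞, ∞, 4, 4, ∞]
  [∞, 0, ∞, ∞, ∞, 11, ∞]
  [∞, ∞, 0, ∞, 12, -2, ∞]
  [19, 12, ∞, 0, 23, 23, 14]
  [∞, 4, 2, 20, 0, 0, 9]
  [10, 3, ∞, 2, 14, 0, ∞]
  [∞, ∞, ∞, 6, -9, ∞, 0]
D(4):
  [0, -7, ∞, ∞, 4, 4, ∞]
  [∞, 0, ∞, ∞, ∞, 11, ∞]
  [∞, ∞, 0, ∞, 12, -2, ∞]
  [19, 12, ∞, 0, 23, 23, 14]
  [39, 4, 2, 20, 0, 0, 9]
  [10, 3, ∞, 2, 14, 0, 16]
  [25, 18, ∞, 6, -9, 29, 0]
D(5):
  [0, -7, 6, 24, 4, 4, 13]
  [∞, 0, ∞, ∞, ∞, 11, ∞]
  [51, 16, 0, 32, 12, -2, 21]
  [19, 12, 25, 0, 23, 23, 14]
  [39, 4, 2, 20, 0, 0, 9]
  [10, 3, 16, 2, 14, 0, 16]
  [25, -5, -7, 6, -9, -9, 0]
D(6):
  [0, -7, 6, 6, 4, 4, 13]
  [21, 0, 27, 13, 25, 11, 27]
  [8, 1, 0, 0, 12, -2, 14]
  [19, 12, 25, 0, 23, 23, 14]
  [10, 3, 2, 2, 0, 0, 9]
  [10, 3, 16, 2, 14, 0, 16]
  [1, -6, -7, -7, -9, -9, 0]
D(7):
  [0, -7, 6, 6, 4, 4, 13]
  [21, 0, 20, 13, 18, 11, 27]
  [8, 1, 0, 0, 5, -2, 14]
  [15, 8, 7, 0, 5, 5, 14]
  [10, 3, 2, 2, 0, 0, 9]
  [10, 3, 9, 2, 7, 0, 16]
  [1, -6, -7, -7, -9, -9, 0]
Answer: G* = [[0, -7, 6, 6, 4, 4, 13], [21, 0, 20, 13, 18, 11, 27], [8, 1, 0, 0, 5, -2, 14], [15, 8, 7, 0, 5, 5, 14], [10, 3, 2, 2, 0, 0, 9], [10, 3, 9, 2, 7, 0, 16], [1, -6, -7, -7, -9, -9, 0]]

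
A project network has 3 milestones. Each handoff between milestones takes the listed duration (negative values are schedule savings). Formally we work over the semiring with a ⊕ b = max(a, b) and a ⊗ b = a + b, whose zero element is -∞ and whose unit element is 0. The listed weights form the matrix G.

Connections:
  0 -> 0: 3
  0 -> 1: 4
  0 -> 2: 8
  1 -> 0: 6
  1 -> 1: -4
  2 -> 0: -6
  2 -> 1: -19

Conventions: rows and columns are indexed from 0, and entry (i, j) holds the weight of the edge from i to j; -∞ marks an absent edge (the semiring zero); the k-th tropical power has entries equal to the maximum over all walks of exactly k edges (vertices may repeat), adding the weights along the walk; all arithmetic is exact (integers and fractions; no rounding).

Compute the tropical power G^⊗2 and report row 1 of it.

G^⊗2:
  [10, 7, 11]
  [9, 10, 14]
  [-3, -2, 2]
Answer: row 1 of G^⊗2 = [9, 10, 14]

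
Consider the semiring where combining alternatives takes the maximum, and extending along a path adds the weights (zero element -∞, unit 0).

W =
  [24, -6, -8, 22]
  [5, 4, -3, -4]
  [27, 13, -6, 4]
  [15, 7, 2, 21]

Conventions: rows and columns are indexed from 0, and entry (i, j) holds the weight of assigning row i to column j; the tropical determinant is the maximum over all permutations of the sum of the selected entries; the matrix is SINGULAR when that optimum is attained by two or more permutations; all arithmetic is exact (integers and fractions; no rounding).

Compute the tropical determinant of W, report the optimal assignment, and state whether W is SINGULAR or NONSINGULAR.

σ = (0, 1, 2, 3): 24 + 4 + (-6) + 21 = 43
σ = (0, 1, 3, 2): 24 + 4 + 4 + 2 = 34
σ = (0, 2, 1, 3): 24 + (-3) + 13 + 21 = 55
σ = (0, 2, 3, 1): 24 + (-3) + 4 + 7 = 32
σ = (0, 3, 1, 2): 24 + (-4) + 13 + 2 = 35
σ = (0, 3, 2, 1): 24 + (-4) + (-6) + 7 = 21
σ = (1, 0, 2, 3): (-6) + 5 + (-6) + 21 = 14
σ = (1, 0, 3, 2): (-6) + 5 + 4 + 2 = 5
σ = (1, 2, 0, 3): (-6) + (-3) + 27 + 21 = 39
σ = (1, 2, 3, 0): (-6) + (-3) + 4 + 15 = 10
σ = (1, 3, 0, 2): (-6) + (-4) + 27 + 2 = 19
σ = (1, 3, 2, 0): (-6) + (-4) + (-6) + 15 = -1
σ = (2, 0, 1, 3): (-8) + 5 + 13 + 21 = 31
σ = (2, 0, 3, 1): (-8) + 5 + 4 + 7 = 8
σ = (2, 1, 0, 3): (-8) + 4 + 27 + 21 = 44
σ = (2, 1, 3, 0): (-8) + 4 + 4 + 15 = 15
σ = (2, 3, 0, 1): (-8) + (-4) + 27 + 7 = 22
σ = (2, 3, 1, 0): (-8) + (-4) + 13 + 15 = 16
σ = (3, 0, 1, 2): 22 + 5 + 13 + 2 = 42
σ = (3, 0, 2, 1): 22 + 5 + (-6) + 7 = 28
σ = (3, 1, 0, 2): 22 + 4 + 27 + 2 = 55
σ = (3, 1, 2, 0): 22 + 4 + (-6) + 15 = 35
σ = (3, 2, 0, 1): 22 + (-3) + 27 + 7 = 53
σ = (3, 2, 1, 0): 22 + (-3) + 13 + 15 = 47
Optimal value attained by: σ = (0, 2, 1, 3).
Answer: det⊕(W) = 55; verdict: SINGULAR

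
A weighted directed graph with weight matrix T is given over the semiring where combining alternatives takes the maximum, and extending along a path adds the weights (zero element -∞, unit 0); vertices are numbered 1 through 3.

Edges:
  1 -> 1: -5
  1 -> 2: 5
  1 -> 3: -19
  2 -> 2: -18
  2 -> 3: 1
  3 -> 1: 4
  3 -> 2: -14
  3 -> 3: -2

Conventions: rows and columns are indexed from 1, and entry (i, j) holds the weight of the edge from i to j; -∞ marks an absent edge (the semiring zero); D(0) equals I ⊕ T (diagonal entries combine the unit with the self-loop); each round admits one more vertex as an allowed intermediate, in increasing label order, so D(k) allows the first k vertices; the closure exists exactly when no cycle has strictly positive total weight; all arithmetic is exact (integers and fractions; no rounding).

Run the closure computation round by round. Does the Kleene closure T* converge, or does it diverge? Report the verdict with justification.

D(0):
  [0, 5, -19]
  [-∞, 0, 1]
  [4, -14, 0]
D(1):
  [0, 5, -19]
  [-∞, 0, 1]
  [4, 9, 0]
Detection: at round 2, diagonal entry (3, 3) turns strictly positive.
Key observation: the cycle 3->1->2->3 has total weight 4 + 5 + 1, which is strictly positive.
Answer: DIVERGES — positive cycle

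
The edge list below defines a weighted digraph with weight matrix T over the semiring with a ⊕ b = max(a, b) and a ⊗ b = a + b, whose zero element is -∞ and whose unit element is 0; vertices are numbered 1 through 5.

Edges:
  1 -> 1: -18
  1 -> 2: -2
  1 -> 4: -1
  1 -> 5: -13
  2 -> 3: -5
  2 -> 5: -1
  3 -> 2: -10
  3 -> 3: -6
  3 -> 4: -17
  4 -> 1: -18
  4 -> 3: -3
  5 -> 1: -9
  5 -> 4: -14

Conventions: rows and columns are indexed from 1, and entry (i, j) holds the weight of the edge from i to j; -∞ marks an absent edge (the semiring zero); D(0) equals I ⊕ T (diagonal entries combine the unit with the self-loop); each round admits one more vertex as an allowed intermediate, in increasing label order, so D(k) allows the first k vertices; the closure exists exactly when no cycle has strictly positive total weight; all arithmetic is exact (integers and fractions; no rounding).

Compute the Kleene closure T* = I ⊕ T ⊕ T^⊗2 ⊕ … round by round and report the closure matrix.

D(0):
  [0, -2, -∞, -1, -13]
  [-∞, 0, -5, -∞, -1]
  [-∞, -10, 0, -17, -∞]
  [-18, -∞, -3, 0, -∞]
  [-9, -∞, -∞, -14, 0]
D(1):
  [0, -2, -∞, -1, -13]
  [-∞, 0, -5, -∞, -1]
  [-∞, -10, 0, -17, -∞]
  [-18, -20, -3, 0, -31]
  [-9, -11, -∞, -10, 0]
D(2):
  [0, -2, -7, -1, -3]
  [-∞, 0, -5, -∞, -1]
  [-∞, -10, 0, -17, -11]
  [-18, -20, -3, 0, -21]
  [-9, -11, -16, -10, 0]
D(3):
  [0, -2, -7, -1, -3]
  [-∞, 0, -5, -22, -1]
  [-∞, -10, 0, -17, -11]
  [-18, -13, -3, 0, -14]
  [-9, -11, -16, -10, 0]
D(4):
  [0, -2, -4, -1, -3]
  [-40, 0, -5, -22, -1]
  [-35, -10, 0, -17, -11]
  [-18, -13, -3, 0, -14]
  [-9, -11, -13, -10, 0]
D(5):
  [0, -2, -4, -1, -3]
  [-10, 0, -5, -11, -1]
  [-20, -10, 0, -17, -11]
  [-18, -13, -3, 0, -14]
  [-9, -11, -13, -10, 0]
Answer: T* = [[0, -2, -4, -1, -3], [-10, 0, -5, -11, -1], [-20, -10, 0, -17, -11], [-18, -13, -3, 0, -14], [-9, -11, -13, -10, 0]]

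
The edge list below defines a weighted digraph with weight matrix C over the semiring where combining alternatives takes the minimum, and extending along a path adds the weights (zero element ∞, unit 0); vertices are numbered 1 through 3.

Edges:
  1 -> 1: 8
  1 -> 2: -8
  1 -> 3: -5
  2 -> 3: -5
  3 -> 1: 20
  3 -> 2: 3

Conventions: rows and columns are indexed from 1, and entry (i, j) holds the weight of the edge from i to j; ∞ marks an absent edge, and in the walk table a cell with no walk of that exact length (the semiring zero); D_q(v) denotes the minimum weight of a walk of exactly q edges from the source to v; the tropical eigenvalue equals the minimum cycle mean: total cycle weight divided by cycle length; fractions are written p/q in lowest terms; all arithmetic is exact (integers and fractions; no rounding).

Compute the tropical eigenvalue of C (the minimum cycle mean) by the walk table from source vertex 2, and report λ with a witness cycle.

q=0: [∞, 0, ∞]
q=1: [∞, ∞, -5]
q=2: [15, -2, ∞]
q=3: [23, 7, -7]
Optimal cycle mean attained by: cycle 2->3->2, total (-5) + 3, length 2.
Answer: λ = -1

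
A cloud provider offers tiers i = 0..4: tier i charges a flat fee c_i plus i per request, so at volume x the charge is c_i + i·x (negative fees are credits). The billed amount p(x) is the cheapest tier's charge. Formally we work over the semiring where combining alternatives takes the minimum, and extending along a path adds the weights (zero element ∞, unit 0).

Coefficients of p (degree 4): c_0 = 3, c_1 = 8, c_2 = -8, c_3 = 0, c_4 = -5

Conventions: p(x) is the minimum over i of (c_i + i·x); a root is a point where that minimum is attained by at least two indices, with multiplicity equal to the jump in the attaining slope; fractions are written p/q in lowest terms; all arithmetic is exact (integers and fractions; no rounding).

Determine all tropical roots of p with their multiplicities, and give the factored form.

hull edge (i=0, c=3) to (i=2, c=-8): slope -11/2, span 2
hull edge (i=2, c=-8) to (i=4, c=-5): slope 3/2, span 2
Factored form: p(x) = -5 ⊗ (x ⊕ (-3/2)) ⊗ (x ⊕ (-3/2)) ⊗ (x ⊕ 11/2) ⊗ (x ⊕ 11/2)
Answer: roots = -3/2 (mult 2), 11/2 (mult 2)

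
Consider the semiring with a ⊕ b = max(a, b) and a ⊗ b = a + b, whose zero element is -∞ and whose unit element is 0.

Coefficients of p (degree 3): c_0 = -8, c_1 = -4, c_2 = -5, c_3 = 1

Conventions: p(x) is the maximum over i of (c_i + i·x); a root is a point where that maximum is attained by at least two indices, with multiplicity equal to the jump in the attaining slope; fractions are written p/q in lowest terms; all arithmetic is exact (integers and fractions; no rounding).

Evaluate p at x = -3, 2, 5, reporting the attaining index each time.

p(-3) = max(-8+0·(-3)=-8, -4+1·(-3)=-7, -5+2·(-3)=-11, 1+3·(-3)=-8) = -7 (attained by i=1)
p(2) = max(-8+0·2=-8, -4+1·2=-2, -5+2·2=-1, 1+3·2=7) = 7 (attained by i=3)
p(5) = max(-8+0·5=-8, -4+1·5=1, -5+2·5=5, 1+3·5=16) = 16 (attained by i=3)
Answer: p(-3) = -7; p(2) = 7; p(5) = 16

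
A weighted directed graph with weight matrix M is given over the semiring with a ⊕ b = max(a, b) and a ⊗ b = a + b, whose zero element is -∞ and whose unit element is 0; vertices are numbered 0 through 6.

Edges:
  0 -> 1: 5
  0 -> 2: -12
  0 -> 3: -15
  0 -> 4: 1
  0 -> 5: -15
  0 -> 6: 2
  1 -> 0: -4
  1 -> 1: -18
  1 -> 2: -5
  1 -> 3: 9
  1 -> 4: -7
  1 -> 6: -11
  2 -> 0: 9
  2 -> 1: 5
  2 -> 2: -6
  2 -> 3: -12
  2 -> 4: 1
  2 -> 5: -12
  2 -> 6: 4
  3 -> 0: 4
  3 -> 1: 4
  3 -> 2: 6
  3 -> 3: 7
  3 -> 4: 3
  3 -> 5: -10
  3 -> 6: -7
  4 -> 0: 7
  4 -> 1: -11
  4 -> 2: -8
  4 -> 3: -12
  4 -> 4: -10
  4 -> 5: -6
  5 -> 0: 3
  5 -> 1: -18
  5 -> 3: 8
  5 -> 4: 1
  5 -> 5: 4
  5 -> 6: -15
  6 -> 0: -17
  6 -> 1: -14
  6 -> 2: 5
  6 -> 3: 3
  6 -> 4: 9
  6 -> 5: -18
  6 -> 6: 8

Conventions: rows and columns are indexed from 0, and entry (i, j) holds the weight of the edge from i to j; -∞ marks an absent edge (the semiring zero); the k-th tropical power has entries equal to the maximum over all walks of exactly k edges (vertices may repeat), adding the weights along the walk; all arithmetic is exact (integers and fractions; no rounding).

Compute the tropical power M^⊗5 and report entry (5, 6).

M^⊗2:
  [8, -7, 7, 14, 11, -5, 10]
  [13, 13, 15, 16, 12, -1, 2]
  [8, 14, 9, 14, 13, -5, 12]
  [15, 11, 13, 14, 10, -3, 10]
  [1, 12, -5, 2, 8, -2, 9]
  [12, 12, 14, 15, 11, 8, 5]
  [16, 10, 13, 11, 17, 3, 16]
M^⊗3:
  [18, 18, 20, 21, 19, 5, 18]
  [24, 20, 22, 23, 19, 6, 19]
  [20, 18, 20, 23, 21, 7, 20]
  [22, 20, 20, 21, 19, 4, 18]
  [15, 6, 14, 21, 18, 2, 17]
  [23, 19, 21, 22, 18, 12, 18]
  [24, 21, 21, 19, 25, 11, 24]
M^⊗4:
  [29, 25, 27, 28, 27, 13, 26]
  [31, 29, 29, 30, 28, 13, 27]
  [29, 27, 29, 30, 29, 15, 28]
  [29, 27, 27, 29, 27, 13, 26]
  [25, 25, 27, 28, 26, 12, 25]
  [30, 28, 28, 29, 27, 16, 26]
  [32, 29, 29, 30, 33, 19, 32]
M^⊗5:
  [36, 34, 34, 35, 35, 21, 34]
  [38, 36, 36, 38, 36, 22, 35]
  [38, 34, 36, 37, 37, 23, 36]
  [36, 34, 35, 36, 35, 21, 34]
  [36, 32, 34, 35, 34, 20, 33]
  [37, 35, 35, 37, 35, 21, 34]
  [40, 37, 37, 38, 41, 27, 40]
Key observation: the optimum is the walk 5->3->2->6->6->6, with weight 8 + 6 + 4 + 8 + 8 = 34.
Optimal value attained by: walk 5->3->2->6->6->6.
Answer: (M^⊗5)[5][6] = 34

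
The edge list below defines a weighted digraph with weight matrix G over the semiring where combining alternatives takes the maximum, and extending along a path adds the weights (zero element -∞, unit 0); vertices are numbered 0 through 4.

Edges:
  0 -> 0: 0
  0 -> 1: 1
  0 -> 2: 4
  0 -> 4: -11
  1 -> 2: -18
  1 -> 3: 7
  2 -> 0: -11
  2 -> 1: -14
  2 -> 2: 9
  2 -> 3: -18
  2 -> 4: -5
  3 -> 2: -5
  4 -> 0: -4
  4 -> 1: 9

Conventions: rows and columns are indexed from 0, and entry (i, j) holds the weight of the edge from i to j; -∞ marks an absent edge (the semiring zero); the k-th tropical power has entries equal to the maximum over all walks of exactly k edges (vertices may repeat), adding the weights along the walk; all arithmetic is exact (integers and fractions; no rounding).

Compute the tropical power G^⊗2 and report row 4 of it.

G^⊗2:
  [0, 1, 13, 8, -1]
  [-29, -32, 2, -36, -23]
  [-2, 4, 18, -7, 4]
  [-16, -19, 4, -23, -10]
  [-4, -3, 0, 16, -15]
Answer: row 4 of G^⊗2 = [-4, -3, 0, 16, -15]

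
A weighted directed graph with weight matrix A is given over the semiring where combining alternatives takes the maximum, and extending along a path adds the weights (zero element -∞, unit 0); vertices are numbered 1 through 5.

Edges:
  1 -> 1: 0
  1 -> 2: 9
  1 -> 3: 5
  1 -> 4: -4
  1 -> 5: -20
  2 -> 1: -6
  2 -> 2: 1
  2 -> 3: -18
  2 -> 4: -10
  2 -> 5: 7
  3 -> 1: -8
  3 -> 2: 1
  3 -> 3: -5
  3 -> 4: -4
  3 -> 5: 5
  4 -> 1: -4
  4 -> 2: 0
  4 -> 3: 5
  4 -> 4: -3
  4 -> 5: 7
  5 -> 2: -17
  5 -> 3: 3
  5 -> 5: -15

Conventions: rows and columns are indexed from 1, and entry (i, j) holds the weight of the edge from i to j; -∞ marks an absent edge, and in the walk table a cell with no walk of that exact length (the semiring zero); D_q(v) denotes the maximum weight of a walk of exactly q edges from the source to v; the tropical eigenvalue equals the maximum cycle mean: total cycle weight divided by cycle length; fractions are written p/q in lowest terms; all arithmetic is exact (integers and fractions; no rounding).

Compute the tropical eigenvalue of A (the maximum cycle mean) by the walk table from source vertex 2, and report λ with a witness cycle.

q=0: [-∞, 0, -∞, -∞, -∞]
q=1: [-6, 1, -18, -10, 7]
q=2: [-5, 3, 10, -9, 8]
q=3: [2, 11, 11, 6, 15]
q=4: [5, 12, 18, 7, 18]
q=5: [10, 19, 21, 14, 23]
Optimal cycle mean attained by: cycle 3->5->3, total 5 + 3, length 2.
Answer: λ = 4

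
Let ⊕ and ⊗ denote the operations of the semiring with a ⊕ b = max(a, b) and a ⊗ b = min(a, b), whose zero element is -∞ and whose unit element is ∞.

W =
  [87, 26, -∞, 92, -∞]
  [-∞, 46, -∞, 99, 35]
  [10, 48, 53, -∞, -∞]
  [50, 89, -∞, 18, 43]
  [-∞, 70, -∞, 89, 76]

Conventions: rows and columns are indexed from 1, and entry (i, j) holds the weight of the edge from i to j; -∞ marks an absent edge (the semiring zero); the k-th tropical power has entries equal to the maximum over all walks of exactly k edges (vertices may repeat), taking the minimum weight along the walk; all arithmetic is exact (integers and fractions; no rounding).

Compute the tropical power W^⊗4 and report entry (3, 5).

W^⊗2:
  [87, 89, -∞, 87, 43]
  [50, 89, -∞, 46, 43]
  [10, 48, 53, 48, 35]
  [50, 46, -∞, 89, 43]
  [50, 89, -∞, 76, 76]
W^⊗3:
  [87, 87, -∞, 89, 43]
  [50, 46, -∞, 89, 43]
  [48, 48, 53, 48, 43]
  [50, 89, -∞, 50, 43]
  [50, 76, -∞, 89, 76]
W^⊗4:
  [87, 89, -∞, 87, 43]
  [50, 89, -∞, 50, 43]
  [48, 48, 53, 48, 43]
  [50, 50, -∞, 89, 43]
  [50, 89, -∞, 76, 76]
Key observation: the optimum is the walk 3->2->2->4->5, with weight 48 min 46 min 99 min 43 = 43.
Optimal value attained by: walk 3->2->2->4->5.
Answer: (W^⊗4)[3][5] = 43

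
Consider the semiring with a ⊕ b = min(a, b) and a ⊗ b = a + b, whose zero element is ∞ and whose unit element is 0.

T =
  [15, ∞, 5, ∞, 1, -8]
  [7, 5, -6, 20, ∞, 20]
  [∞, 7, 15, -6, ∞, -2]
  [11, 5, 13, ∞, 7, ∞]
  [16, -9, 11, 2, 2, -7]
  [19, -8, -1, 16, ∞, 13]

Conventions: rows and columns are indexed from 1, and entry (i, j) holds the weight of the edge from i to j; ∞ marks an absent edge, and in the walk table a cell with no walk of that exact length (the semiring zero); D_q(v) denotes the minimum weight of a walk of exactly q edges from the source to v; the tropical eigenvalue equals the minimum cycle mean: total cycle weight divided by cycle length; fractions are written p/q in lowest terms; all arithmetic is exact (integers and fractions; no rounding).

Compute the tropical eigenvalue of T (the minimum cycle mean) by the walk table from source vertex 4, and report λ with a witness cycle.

q=0: [∞, ∞, ∞, 0, ∞, ∞]
q=1: [11, 5, 13, ∞, 7, ∞]
q=2: [12, -2, -1, 7, 9, 0]
q=3: [5, -8, -8, -7, 11, -3]
q=4: [-1, -11, -14, -14, 0, -10]
q=5: [-4, -18, -17, -20, -7, -16]
q=6: [-11, -24, -24, -23, -13, -19]
Optimal cycle mean attained by: cycle 2->3->6->2, total (-6) + (-2) + (-8), length 3.
Answer: λ = -16/3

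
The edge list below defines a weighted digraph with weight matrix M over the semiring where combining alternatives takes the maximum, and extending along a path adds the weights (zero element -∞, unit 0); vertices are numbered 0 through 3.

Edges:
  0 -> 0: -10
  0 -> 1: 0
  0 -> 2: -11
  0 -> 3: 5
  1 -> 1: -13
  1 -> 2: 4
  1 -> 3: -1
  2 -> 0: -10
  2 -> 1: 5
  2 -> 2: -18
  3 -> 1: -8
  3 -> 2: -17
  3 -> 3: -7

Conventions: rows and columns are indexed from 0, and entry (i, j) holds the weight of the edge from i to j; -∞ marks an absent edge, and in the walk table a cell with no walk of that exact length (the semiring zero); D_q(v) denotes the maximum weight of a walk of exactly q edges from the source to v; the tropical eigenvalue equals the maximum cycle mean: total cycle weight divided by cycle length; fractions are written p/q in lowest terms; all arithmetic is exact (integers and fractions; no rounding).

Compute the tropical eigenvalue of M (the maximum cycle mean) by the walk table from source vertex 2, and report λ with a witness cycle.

q=0: [-∞, -∞, 0, -∞]
q=1: [-10, 5, -18, -∞]
q=2: [-20, -8, 9, 4]
q=3: [-1, 14, -4, -3]
q=4: [-11, 1, 18, 13]
Optimal cycle mean attained by: cycle 1->2->1, total 4 + 5, length 2.
Answer: λ = 9/2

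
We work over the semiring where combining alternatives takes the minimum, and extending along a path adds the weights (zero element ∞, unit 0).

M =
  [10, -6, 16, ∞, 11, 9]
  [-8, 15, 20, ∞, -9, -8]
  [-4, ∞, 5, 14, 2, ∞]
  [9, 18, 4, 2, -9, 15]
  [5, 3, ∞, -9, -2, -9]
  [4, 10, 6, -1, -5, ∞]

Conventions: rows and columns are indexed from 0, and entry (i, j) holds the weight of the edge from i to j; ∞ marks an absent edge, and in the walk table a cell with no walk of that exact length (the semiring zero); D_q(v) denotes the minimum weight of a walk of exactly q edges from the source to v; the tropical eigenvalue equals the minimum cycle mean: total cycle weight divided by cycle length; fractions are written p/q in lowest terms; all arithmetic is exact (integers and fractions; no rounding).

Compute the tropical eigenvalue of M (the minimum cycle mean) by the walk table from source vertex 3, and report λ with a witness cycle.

q=0: [∞, ∞, ∞, 0, ∞, ∞]
q=1: [9, 18, 4, 2, -9, 15]
q=2: [-4, -6, 6, -18, -11, -18]
q=3: [-14, -10, -14, -20, -27, -20]
q=4: [-22, -24, -16, -36, -29, -36]
q=5: [-32, -28, -32, -38, -45, -38]
q=6: [-40, -42, -34, -54, -47, -54]
Optimal cycle mean attained by: cycle 3->4->3, total (-9) + (-9), length 2.
Answer: λ = -9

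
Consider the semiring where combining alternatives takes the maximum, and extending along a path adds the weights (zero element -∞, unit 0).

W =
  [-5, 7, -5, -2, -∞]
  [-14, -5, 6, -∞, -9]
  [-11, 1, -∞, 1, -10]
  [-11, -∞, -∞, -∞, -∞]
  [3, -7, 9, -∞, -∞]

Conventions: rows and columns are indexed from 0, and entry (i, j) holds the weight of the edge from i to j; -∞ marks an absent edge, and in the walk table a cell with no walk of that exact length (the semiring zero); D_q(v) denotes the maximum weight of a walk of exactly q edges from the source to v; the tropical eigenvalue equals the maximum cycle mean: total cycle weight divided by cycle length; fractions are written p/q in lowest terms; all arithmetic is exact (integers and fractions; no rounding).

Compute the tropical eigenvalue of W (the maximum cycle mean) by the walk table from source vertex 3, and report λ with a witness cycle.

q=0: [-∞, -∞, -∞, 0, -∞]
q=1: [-11, -∞, -∞, -∞, -∞]
q=2: [-16, -4, -16, -13, -∞]
q=3: [-18, -9, 2, -15, -13]
q=4: [-9, 3, -3, 3, -8]
q=5: [-5, -2, 9, -2, -6]
Optimal cycle mean attained by: cycle 1->2->1, total 6 + 1, length 2.
Answer: λ = 7/2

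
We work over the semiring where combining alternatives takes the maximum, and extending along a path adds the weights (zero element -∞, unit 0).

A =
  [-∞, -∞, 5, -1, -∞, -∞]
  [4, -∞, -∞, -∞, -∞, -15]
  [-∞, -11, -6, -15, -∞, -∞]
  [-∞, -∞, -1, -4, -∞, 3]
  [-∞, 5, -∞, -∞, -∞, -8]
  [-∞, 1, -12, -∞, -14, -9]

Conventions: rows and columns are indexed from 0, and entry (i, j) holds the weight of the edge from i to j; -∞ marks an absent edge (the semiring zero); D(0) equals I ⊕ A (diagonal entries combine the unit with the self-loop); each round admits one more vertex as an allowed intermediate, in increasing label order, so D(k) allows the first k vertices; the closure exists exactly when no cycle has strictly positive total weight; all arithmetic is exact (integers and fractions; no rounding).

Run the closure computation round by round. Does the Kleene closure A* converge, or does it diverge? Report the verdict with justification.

D(0):
  [0, -∞, 5, -1, -∞, -∞]
  [4, 0, -∞, -∞, -∞, -15]
  [-∞, -11, 0, -15, -∞, -∞]
  [-∞, -∞, -1, 0, -∞, 3]
  [-∞, 5, -∞, -∞, 0, -8]
  [-∞, 1, -12, -∞, -14, 0]
D(1):
  [0, -∞, 5, -1, -∞, -∞]
  [4, 0, 9, 3, -∞, -15]
  [-∞, -11, 0, -15, -∞, -∞]
  [-∞, -∞, -1, 0, -∞, 3]
  [-∞, 5, -∞, -∞, 0, -8]
  [-∞, 1, -12, -∞, -14, 0]
D(2):
  [0, -∞, 5, -1, -∞, -∞]
  [4, 0, 9, 3, -∞, -15]
  [-7, -11, 0, -8, -∞, -26]
  [-∞, -∞, -1, 0, -∞, 3]
  [9, 5, 14, 8, 0, -8]
  [5, 1, 10, 4, -14, 0]
D(3):
  [0, -6, 5, -1, -∞, -21]
  [4, 0, 9, 3, -∞, -15]
  [-7, -11, 0, -8, -∞, -26]
  [-8, -12, -1, 0, -∞, 3]
  [9, 5, 14, 8, 0, -8]
  [5, 1, 10, 4, -14, 0]
Detection: at round 4, diagonal entry (5, 5) turns strictly positive.
Key observation: the cycle 5->1->0->3->5 has total weight 1 + 4 + (-1) + 3, which is strictly positive.
Answer: DIVERGES — positive cycle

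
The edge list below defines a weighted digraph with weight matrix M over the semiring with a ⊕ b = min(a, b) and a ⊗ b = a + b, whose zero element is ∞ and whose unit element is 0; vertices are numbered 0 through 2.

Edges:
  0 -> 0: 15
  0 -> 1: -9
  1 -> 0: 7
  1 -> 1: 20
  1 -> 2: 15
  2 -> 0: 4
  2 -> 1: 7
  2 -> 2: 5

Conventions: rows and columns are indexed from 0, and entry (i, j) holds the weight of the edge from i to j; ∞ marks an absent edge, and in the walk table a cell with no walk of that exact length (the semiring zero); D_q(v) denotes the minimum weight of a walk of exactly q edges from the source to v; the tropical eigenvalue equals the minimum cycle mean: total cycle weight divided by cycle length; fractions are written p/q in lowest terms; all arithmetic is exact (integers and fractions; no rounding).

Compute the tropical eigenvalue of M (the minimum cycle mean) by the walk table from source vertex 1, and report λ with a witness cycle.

q=0: [∞, 0, ∞]
q=1: [7, 20, 15]
q=2: [19, -2, 20]
q=3: [5, 10, 13]
Optimal cycle mean attained by: cycle 0->1->0, total (-9) + 7, length 2.
Answer: λ = -1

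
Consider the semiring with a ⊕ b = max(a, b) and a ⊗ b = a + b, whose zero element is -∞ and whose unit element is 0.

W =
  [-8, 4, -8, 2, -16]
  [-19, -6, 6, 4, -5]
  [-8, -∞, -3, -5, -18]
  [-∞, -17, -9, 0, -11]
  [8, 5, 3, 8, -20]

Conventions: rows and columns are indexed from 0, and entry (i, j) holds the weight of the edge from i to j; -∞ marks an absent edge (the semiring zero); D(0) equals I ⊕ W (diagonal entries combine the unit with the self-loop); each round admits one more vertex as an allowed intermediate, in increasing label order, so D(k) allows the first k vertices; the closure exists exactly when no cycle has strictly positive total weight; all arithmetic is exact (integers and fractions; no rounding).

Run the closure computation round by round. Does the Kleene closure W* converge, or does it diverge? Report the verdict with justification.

D(0):
  [0, 4, -8, 2, -16]
  [-19, 0, 6, 4, -5]
  [-8, -∞, 0, -5, -18]
  [-∞, -17, -9, 0, -11]
  [8, 5, 3, 8, 0]
D(1):
  [0, 4, -8, 2, -16]
  [-19, 0, 6, 4, -5]
  [-8, -4, 0, -5, -18]
  [-∞, -17, -9, 0, -11]
  [8, 12, 3, 10, 0]
Detection: at round 2, diagonal entry (2, 2) turns strictly positive.
Key observation: the cycle 2->0->1->2 has total weight (-8) + 4 + 6, which is strictly positive.
Answer: DIVERGES — positive cycle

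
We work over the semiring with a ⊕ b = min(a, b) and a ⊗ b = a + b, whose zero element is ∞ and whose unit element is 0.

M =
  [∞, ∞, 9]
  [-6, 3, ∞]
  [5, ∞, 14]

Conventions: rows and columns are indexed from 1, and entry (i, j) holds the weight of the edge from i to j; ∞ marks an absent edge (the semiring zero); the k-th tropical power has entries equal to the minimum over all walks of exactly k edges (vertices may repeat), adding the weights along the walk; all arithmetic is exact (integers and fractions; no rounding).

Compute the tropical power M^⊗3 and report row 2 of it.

M^⊗2:
  [14, ∞, 23]
  [-3, 6, 3]
  [19, ∞, 14]
M^⊗3:
  [28, ∞, 23]
  [0, 9, 6]
  [19, ∞, 28]
Answer: row 2 of M^⊗3 = [0, 9, 6]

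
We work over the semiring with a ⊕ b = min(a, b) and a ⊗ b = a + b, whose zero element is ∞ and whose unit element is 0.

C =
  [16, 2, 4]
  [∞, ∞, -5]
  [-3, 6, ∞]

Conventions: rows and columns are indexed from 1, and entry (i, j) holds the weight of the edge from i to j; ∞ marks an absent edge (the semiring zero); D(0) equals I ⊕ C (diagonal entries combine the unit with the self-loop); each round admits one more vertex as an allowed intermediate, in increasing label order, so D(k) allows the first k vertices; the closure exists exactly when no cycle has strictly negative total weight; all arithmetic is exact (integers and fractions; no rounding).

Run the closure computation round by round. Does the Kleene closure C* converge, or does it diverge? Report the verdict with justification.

D(0):
  [0, 2, 4]
  [∞, 0, -5]
  [-3, 6, 0]
D(1):
  [0, 2, 4]
  [∞, 0, -5]
  [-3, -1, 0]
Detection: at round 2, diagonal entry (3, 3) turns strictly negative.
Key observation: the cycle 3->1->2->3 has total weight (-3) + 2 + (-5), which is strictly negative.
Answer: DIVERGES — negative cycle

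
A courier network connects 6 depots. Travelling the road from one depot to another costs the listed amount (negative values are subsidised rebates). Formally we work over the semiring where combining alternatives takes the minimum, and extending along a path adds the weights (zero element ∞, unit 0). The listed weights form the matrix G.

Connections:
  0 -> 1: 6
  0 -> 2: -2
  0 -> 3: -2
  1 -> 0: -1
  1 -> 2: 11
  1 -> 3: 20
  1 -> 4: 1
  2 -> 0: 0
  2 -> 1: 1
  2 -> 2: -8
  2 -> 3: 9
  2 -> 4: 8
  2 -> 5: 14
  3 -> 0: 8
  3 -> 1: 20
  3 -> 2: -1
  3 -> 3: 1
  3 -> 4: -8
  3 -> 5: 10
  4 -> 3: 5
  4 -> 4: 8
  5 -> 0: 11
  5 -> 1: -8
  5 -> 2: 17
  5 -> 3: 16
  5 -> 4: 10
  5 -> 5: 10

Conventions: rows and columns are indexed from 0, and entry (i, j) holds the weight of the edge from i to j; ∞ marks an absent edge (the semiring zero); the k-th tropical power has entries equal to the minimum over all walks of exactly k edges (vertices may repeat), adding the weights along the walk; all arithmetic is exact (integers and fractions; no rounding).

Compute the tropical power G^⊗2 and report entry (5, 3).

G^⊗2:
  [-2, -1, -10, -1, -10, 8]
  [11, 5, -3, -3, 9, 25]
  [-8, -7, -16, -2, 0, 6]
  [-1, 0, -9, -3, -7, 11]
  [13, 25, 4, 6, -3, 15]
  [-9, 2, 3, 9, -7, 20]
Key observation: the optimum is the walk 5->0->3, with weight 11 + (-2) = 9.
Optimal value attained by: walk 5->0->3.
Answer: (G^⊗2)[5][3] = 9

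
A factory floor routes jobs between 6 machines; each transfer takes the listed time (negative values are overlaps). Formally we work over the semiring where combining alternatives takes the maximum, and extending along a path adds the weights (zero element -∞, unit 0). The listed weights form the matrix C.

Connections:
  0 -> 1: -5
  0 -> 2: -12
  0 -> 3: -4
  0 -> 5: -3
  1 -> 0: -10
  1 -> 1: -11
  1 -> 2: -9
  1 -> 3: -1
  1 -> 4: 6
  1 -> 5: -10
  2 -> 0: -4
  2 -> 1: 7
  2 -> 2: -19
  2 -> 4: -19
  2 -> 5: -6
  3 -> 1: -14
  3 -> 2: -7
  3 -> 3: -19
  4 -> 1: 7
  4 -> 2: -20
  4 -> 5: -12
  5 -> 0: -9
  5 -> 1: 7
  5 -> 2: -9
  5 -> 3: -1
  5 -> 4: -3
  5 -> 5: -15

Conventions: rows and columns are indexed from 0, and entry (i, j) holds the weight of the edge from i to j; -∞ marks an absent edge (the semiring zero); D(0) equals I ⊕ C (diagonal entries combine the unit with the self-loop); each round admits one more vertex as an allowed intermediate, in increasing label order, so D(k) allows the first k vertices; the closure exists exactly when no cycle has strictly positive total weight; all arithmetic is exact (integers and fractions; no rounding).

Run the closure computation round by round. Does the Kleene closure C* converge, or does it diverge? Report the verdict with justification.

D(0):
  [0, -5, -12, -4, -∞, -3]
  [-10, 0, -9, -1, 6, -10]
  [-4, 7, 0, -∞, -19, -6]
  [-∞, -14, -7, 0, -∞, -∞]
  [-∞, 7, -20, -∞, 0, -12]
  [-9, 7, -9, -1, -3, 0]
D(1):
  [0, -5, -12, -4, -∞, -3]
  [-10, 0, -9, -1, 6, -10]
  [-4, 7, 0, -8, -19, -6]
  [-∞, -14, -7, 0, -∞, -∞]
  [-∞, 7, -20, -∞, 0, -12]
  [-9, 7, -9, -1, -3, 0]
Detection: at round 2, diagonal entry (4, 4) turns strictly positive.
Key observation: the cycle 4->1->4 has total weight 7 + 6, which is strictly positive.
Answer: DIVERGES — positive cycle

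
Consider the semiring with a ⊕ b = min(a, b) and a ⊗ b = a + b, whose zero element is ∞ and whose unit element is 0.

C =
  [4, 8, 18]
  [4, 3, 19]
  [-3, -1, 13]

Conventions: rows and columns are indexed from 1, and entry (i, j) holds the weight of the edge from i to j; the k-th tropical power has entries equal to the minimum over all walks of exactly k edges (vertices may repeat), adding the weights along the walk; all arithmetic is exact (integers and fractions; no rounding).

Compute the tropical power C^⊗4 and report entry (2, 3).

C^⊗2:
  [8, 11, 22]
  [7, 6, 22]
  [1, 2, 15]
C^⊗3:
  [12, 14, 26]
  [10, 9, 25]
  [5, 5, 19]
C^⊗4:
  [16, 17, 30]
  [13, 12, 28]
  [9, 8, 23]
Key observation: the optimum is the walk 2->2->2->1->3, with weight 3 + 3 + 4 + 18 = 28.
Optimal value attained by: walk 2->2->2->1->3.
Answer: (C^⊗4)[2][3] = 28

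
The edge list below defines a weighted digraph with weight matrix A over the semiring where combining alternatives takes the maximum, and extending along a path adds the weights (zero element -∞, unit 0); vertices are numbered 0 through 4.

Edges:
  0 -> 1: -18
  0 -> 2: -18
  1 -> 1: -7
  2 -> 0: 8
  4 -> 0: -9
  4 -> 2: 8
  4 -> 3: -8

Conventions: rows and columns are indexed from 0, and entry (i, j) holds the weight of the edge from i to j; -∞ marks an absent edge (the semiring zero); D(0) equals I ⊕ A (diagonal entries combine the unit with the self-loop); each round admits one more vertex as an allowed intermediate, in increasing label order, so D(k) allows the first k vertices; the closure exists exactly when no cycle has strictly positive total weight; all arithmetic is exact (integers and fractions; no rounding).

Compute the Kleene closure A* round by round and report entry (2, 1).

D(0):
  [0, -18, -18, -∞, -∞]
  [-∞, 0, -∞, -∞, -∞]
  [8, -∞, 0, -∞, -∞]
  [-∞, -∞, -∞, 0, -∞]
  [-9, -∞, 8, -8, 0]
D(1):
  [0, -18, -18, -∞, -∞]
  [-∞, 0, -∞, -∞, -∞]
  [8, -10, 0, -∞, -∞]
  [-∞, -∞, -∞, 0, -∞]
  [-9, -27, 8, -8, 0]
D(2):
  [0, -18, -18, -∞, -∞]
  [-∞, 0, -∞, -∞, -∞]
  [8, -10, 0, -∞, -∞]
  [-∞, -∞, -∞, 0, -∞]
  [-9, -27, 8, -8, 0]
D(3):
  [0, -18, -18, -∞, -∞]
  [-∞, 0, -∞, -∞, -∞]
  [8, -10, 0, -∞, -∞]
  [-∞, -∞, -∞, 0, -∞]
  [16, -2, 8, -8, 0]
D(4):
  [0, -18, -18, -∞, -∞]
  [-∞, 0, -∞, -∞, -∞]
  [8, -10, 0, -∞, -∞]
  [-∞, -∞, -∞, 0, -∞]
  [16, -2, 8, -8, 0]
D(5):
  [0, -18, -18, -∞, -∞]
  [-∞, 0, -∞, -∞, -∞]
  [8, -10, 0, -∞, -∞]
  [-∞, -∞, -∞, 0, -∞]
  [16, -2, 8, -8, 0]
Answer: A*[2][1] = -10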